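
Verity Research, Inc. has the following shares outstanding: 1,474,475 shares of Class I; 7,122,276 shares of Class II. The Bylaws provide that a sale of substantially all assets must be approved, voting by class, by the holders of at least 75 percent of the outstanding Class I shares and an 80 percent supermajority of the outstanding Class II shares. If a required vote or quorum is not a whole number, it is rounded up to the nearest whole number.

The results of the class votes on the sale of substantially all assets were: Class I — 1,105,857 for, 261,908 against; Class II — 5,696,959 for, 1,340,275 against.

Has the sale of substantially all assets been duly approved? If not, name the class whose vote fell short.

Not approved — the Class II shares did not give the required vote.

Class I: 3/4 of 1474475 = 1105856.25, rounded up to 1105857; 1,105,857 required, 1,105,857 in favor — approved.
Class II: 4/5 of 7122276 = 5697820.80, rounded up to 5697821; 5,697,821 required, 5,696,959 in favor — not approved.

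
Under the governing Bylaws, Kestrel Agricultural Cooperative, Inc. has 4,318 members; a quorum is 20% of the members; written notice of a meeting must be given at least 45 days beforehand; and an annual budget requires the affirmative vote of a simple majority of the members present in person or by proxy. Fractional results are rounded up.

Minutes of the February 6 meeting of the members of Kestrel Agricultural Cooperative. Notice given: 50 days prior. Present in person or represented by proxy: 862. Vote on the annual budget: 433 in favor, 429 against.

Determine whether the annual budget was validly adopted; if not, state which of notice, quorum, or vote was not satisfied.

Invalid — quorum requirement not satisfied.

Notice: 50 days given; 45 required. Satisfied.
Quorum: 20% of 4,318 = 863.60, rounded up to 864; 862 present. Not satisfied.
Vote: requires a majority of those present (862); a majority of 862 is 432, so 432 needed; 433 in favor. Satisfied.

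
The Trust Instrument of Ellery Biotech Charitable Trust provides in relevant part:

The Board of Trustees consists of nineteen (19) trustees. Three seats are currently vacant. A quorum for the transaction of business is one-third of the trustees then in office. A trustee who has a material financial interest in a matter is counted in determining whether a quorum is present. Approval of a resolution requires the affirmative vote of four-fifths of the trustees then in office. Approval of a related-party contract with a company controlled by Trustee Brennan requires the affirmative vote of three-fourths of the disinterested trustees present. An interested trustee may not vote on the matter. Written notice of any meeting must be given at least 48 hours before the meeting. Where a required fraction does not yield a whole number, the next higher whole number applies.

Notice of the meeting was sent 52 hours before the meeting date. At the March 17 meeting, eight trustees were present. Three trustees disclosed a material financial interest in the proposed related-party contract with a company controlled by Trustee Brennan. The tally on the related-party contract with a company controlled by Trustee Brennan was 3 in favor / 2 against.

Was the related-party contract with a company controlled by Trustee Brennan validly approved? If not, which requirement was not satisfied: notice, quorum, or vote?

Notice: 52 hours given; 48 required (52 ≥ 48). Satisfied.
Quorum: 8 present (interested trustees count toward quorum); quorum is 6. Satisfied.
Vote: the related-party contract with a company controlled by Trustee Brennan requires three-fourths of the disinterested trustees present (8 − 3 = 5). 3/4 of 5 = 3.75, rounded up to 4, so 4 affirmative votes are needed; 3 voted in favor. Not satisfied.

Invalid — vote requirement not satisfied.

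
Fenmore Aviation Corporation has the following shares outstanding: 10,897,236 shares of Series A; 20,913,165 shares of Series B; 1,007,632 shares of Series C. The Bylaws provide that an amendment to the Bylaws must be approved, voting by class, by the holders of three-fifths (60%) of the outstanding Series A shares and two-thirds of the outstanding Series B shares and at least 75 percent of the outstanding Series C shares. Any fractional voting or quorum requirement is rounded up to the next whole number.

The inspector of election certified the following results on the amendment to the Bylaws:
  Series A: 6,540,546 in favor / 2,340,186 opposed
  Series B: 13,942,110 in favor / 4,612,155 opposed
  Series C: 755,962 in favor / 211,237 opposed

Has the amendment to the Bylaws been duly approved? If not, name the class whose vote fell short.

Series A: 3/5 of 10897236 = 6538341.60, rounded up to 6538342; 6,538,342 required, 6,540,546 in favor — approved.
Series B: 2/3 of 20913165 = 13942110; 13,942,110 required, 13,942,110 in favor — approved.
Series C: 3/4 of 1007632 = 755724; 755,724 required, 755,962 in favor — approved.

Approved — every class gave the required vote.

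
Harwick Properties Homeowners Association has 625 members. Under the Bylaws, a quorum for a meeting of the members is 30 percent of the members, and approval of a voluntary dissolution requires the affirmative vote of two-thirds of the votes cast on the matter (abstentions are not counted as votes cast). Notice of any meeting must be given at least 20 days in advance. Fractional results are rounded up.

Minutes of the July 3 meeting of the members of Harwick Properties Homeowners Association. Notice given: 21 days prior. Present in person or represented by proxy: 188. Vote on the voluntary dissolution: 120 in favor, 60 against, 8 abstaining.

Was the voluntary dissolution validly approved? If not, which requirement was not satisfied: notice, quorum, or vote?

Valid — all requirements satisfied.

Notice: 21 days given; 20 required. Satisfied.
Quorum: 30% of 625 = 187.50, rounded up to 188; 188 present. Satisfied.
Vote: requires two-thirds of the votes cast (188 − 8 abstaining = 180); 2/3 of 180 = 120, so 120 needed; 120 in favor. Satisfied.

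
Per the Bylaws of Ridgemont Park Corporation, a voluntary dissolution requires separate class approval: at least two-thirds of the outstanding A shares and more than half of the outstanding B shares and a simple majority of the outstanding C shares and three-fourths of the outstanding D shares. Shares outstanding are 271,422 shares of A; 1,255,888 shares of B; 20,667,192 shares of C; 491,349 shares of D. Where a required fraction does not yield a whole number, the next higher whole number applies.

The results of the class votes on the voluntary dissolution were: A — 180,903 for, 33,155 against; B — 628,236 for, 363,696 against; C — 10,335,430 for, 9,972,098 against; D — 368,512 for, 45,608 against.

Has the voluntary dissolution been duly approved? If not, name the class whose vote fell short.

Not approved — the A shares did not give the required vote.

A: 2/3 of 271422 = 180948; 180,948 required, 180,903 in favor — not approved.
B: a majority of 1255888 is 627945; 627,945 required, 628,236 in favor — approved.
C: a majority of 20667192 is 10333597; 10,333,597 required, 10,335,430 in favor — approved.
D: 3/4 of 491349 = 368511.75, rounded up to 368512; 368,512 required, 368,512 in favor — approved.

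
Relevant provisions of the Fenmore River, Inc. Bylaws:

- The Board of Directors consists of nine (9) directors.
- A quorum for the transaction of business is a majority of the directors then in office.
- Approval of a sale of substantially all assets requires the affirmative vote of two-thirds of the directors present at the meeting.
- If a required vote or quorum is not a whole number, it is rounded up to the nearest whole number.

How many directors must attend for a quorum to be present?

5

A majority of 9 is 5.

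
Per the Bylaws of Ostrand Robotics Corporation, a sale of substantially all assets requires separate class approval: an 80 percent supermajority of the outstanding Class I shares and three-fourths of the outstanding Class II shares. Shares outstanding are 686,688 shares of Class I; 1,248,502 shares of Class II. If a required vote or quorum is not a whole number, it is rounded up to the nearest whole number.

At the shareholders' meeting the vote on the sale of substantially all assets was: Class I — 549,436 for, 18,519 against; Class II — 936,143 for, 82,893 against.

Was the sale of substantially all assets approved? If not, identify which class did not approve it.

Class I: 4/5 of 686688 = 549350.40, rounded up to 549351; 549,351 required, 549,436 in favor — approved.
Class II: 3/4 of 1248502 = 936376.50, rounded up to 936377; 936,377 required, 936,143 in favor — not approved.

Not approved — the Class II shares did not give the required vote.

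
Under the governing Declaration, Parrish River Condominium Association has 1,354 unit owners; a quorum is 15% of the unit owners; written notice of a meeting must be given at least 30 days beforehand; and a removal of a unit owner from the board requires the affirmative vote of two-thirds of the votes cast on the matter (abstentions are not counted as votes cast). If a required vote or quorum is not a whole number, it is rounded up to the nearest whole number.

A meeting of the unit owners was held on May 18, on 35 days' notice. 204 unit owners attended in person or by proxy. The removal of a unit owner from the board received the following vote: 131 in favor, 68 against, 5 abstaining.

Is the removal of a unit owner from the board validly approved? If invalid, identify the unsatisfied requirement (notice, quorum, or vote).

Notice: 35 days given; 30 required. Satisfied.
Quorum: 15% of 1,354 = 203.10, rounded up to 204; 204 present. Satisfied.
Vote: requires two-thirds of the votes cast (204 − 5 abstaining = 199); 2/3 of 199 = 132.67, rounded up to 133, so 133 needed; 131 in favor. Not satisfied.

Invalid — vote requirement not satisfied.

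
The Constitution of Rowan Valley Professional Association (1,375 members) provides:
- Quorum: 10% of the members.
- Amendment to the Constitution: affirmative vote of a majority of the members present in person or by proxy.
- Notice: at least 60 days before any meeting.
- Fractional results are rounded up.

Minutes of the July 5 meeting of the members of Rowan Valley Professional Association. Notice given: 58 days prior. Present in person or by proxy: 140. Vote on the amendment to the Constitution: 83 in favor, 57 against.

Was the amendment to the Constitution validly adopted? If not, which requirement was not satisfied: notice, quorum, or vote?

Notice: 58 days given; 60 required. Not satisfied.
Quorum: 10% of 1,375 = 137.50, rounded up to 138; 140 present. Satisfied.
Vote: requires a majority of those present (140); a majority of 140 is 71, so 71 needed; 83 in favor. Satisfied.

Invalid — notice requirement not satisfied.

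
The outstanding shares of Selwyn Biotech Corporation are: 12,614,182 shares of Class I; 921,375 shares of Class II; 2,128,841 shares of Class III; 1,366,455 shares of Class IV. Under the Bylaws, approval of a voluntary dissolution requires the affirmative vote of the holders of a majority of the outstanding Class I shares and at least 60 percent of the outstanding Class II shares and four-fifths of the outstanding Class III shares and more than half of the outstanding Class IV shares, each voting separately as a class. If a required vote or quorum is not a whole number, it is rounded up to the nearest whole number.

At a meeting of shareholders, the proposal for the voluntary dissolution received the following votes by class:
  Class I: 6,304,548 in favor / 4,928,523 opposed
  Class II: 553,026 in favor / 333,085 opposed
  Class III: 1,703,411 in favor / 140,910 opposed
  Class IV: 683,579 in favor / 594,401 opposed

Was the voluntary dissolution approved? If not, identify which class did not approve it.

Class I: a majority of 12614182 is 6307092; 6,307,092 required, 6,304,548 in favor — not approved.
Class II: 3/5 of 921375 = 552825; 552,825 required, 553,026 in favor — approved.
Class III: 4/5 of 2128841 = 1703072.80, rounded up to 1703073; 1,703,073 required, 1,703,411 in favor — approved.
Class IV: a majority of 1366455 is 683228; 683,228 required, 683,579 in favor — approved.

Not approved — the Class I shares did not give the required vote.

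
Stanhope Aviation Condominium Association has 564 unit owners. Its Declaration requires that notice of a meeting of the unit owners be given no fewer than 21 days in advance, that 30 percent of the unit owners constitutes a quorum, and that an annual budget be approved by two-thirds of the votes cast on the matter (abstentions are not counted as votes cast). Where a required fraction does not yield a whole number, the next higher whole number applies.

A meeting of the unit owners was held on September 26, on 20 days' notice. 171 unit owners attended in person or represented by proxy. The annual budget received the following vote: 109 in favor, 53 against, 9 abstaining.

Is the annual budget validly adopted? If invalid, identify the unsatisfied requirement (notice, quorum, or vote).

Notice: 20 days given; 21 required. Not satisfied.
Quorum: 30% of 564 = 169.20, rounded up to 170; 171 present. Satisfied.
Vote: requires two-thirds of the votes cast (171 − 9 abstaining = 162); 2/3 of 162 = 108, so 108 needed; 109 in favor. Satisfied.

Invalid — notice requirement not satisfied.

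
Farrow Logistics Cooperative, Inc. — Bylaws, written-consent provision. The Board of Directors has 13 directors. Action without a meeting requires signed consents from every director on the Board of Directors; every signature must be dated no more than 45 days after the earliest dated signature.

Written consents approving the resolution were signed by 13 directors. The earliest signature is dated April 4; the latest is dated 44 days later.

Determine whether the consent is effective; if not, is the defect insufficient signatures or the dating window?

Signatures required: every one of 13 — unanimous means all 13, so 13 needed; 13 signed. Sufficient.
Dating window: the latest signature is 44 days after the earliest; the limit is 45 days. Within the window.

Effective — both the signature and dating-window requirements are satisfied.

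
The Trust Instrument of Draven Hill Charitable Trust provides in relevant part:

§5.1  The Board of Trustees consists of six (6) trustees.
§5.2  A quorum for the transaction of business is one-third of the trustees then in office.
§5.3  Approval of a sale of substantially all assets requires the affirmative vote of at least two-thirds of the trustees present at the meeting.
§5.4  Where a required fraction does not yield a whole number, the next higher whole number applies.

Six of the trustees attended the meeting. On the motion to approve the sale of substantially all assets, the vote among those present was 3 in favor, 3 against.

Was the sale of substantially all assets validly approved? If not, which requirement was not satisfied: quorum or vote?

Quorum: 6 present; quorum is 2. Satisfied.
Vote: the sale of substantially all assets requires two-thirds of the trustees present (6). 2/3 of 6 = 4, so 4 affirmative votes are needed; 3 voted in favor. Not satisfied.

Invalid — vote requirement not satisfied.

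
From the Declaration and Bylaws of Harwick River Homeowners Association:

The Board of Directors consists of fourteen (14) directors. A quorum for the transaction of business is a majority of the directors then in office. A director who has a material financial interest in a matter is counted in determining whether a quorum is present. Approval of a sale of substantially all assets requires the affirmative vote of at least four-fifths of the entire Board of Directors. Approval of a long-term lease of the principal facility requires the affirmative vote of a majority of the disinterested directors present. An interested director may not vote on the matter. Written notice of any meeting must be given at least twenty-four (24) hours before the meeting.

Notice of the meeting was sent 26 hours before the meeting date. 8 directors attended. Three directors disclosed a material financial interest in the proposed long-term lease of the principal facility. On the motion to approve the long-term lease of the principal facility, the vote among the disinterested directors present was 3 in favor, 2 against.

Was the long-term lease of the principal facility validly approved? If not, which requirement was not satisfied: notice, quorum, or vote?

Valid — all requirements satisfied.

Notice: 26 hours given; 24 required (26 ≥ 24). Satisfied.
Quorum: 8 present (interested directors count toward quorum); quorum is 8. Satisfied.
Vote: the long-term lease of the principal facility requires a majority of the disinterested directors present (8 − 3 = 5). A majority of 5 is 3, so 3 affirmative votes are needed; 3 voted in favor. Satisfied.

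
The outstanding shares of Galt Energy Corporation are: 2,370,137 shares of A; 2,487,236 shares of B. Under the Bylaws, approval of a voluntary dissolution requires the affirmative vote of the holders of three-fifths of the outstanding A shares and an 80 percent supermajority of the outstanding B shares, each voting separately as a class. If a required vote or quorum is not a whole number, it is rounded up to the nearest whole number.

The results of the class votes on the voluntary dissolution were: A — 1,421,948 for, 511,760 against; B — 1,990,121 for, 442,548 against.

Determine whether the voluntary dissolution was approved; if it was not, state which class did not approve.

A: 3/5 of 2370137 = 1422082.20, rounded up to 1422083; 1,422,083 required, 1,421,948 in favor — not approved.
B: 4/5 of 2487236 = 1989788.80, rounded up to 1989789; 1,989,789 required, 1,990,121 in favor — approved.

Not approved — the A shares did not give the required vote.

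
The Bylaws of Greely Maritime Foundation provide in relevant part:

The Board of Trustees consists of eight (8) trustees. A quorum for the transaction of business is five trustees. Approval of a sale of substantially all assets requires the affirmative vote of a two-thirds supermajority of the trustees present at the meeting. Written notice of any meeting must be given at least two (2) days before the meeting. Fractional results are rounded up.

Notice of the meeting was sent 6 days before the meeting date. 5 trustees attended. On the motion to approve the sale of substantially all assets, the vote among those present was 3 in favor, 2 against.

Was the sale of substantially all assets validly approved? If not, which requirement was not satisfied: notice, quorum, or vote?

Invalid — vote requirement not satisfied.

Notice: 6 days given; 2 required (6 ≥ 2). Satisfied.
Quorum: 5 present; quorum is 5. Satisfied.
Vote: the sale of substantially all assets requires two-thirds of the trustees present (5). 2/3 of 5 = 3.33, rounded up to 4, so 4 affirmative votes are needed; 3 voted in favor. Not satisfied.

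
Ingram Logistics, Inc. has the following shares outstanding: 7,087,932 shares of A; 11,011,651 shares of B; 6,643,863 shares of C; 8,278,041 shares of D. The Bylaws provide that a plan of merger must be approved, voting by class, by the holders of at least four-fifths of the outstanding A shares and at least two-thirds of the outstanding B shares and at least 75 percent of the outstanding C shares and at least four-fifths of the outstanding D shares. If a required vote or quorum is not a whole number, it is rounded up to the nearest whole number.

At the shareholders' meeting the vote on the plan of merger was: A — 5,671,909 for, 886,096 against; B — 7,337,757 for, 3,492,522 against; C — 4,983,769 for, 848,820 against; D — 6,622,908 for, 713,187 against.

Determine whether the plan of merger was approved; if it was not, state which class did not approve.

A: 4/5 of 7087932 = 5670345.60, rounded up to 5670346; 5,670,346 required, 5,671,909 in favor — approved.
B: 2/3 of 11011651 = 7341100.67, rounded up to 7341101; 7,341,101 required, 7,337,757 in favor — not approved.
C: 3/4 of 6643863 = 4982897.25, rounded up to 4982898; 4,982,898 required, 4,983,769 in favor — approved.
D: 4/5 of 8278041 = 6622432.80, rounded up to 6622433; 6,622,433 required, 6,622,908 in favor — approved.

Not approved — the B shares did not give the required vote.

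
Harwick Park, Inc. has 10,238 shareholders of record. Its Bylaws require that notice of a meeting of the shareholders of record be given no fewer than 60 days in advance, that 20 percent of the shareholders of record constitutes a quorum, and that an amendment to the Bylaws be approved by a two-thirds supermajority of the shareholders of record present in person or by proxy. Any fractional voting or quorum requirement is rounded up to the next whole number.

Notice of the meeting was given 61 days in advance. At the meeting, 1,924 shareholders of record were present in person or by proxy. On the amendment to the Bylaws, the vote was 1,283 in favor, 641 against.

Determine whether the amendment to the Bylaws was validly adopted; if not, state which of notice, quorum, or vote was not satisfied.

Invalid — quorum requirement not satisfied.

Notice: 61 days given; 60 required. Satisfied.
Quorum: 20% of 10,238 = 2,047.60, rounded up to 2,048; 1,924 present. Not satisfied.
Vote: requires two-thirds of those present (1,924); 2/3 of 1924 = 1282.67, rounded up to 1283, so 1,283 needed; 1,283 in favor. Satisfied.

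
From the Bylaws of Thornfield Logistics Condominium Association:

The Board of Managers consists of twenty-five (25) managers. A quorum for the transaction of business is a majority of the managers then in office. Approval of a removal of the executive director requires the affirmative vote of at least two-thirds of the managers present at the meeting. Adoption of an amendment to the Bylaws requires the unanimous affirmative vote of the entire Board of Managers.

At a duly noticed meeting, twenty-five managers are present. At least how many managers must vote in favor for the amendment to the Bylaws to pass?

25

The amendment to the Bylaws requires the unanimous vote of the entire Board of Managers (25).
Unanimous means all 25.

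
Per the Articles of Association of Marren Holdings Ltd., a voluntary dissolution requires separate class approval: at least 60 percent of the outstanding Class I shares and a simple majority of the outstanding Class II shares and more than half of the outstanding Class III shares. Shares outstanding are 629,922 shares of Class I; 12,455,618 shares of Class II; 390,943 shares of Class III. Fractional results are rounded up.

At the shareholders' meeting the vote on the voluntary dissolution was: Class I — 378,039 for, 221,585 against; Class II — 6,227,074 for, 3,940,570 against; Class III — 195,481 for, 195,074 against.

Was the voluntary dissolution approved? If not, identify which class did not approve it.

Not approved — the Class II shares did not give the required vote.

Class I: 3/5 of 629922 = 377953.20, rounded up to 377954; 377,954 required, 378,039 in favor — approved.
Class II: a majority of 12455618 is 6227810; 6,227,810 required, 6,227,074 in favor — not approved.
Class III: a majority of 390943 is 195472; 195,472 required, 195,481 in favor — approved.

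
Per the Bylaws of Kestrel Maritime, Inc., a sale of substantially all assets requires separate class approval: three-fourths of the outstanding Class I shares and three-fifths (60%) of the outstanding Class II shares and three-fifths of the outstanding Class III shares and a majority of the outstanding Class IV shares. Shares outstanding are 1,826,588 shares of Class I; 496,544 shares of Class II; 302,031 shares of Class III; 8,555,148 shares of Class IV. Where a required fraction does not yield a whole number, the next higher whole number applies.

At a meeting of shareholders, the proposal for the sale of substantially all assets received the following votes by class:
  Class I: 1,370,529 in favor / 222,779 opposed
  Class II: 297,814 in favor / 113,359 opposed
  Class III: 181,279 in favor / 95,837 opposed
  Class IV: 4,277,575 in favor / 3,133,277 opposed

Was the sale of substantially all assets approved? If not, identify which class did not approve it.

Not approved — the Class II shares did not give the required vote.

Class I: 3/4 of 1826588 = 1369941; 1,369,941 required, 1,370,529 in favor — approved.
Class II: 3/5 of 496544 = 297926.40, rounded up to 297927; 297,927 required, 297,814 in favor — not approved.
Class III: 3/5 of 302031 = 181218.60, rounded up to 181219; 181,219 required, 181,279 in favor — approved.
Class IV: a majority of 8555148 is 4277575; 4,277,575 required, 4,277,575 in favor — approved.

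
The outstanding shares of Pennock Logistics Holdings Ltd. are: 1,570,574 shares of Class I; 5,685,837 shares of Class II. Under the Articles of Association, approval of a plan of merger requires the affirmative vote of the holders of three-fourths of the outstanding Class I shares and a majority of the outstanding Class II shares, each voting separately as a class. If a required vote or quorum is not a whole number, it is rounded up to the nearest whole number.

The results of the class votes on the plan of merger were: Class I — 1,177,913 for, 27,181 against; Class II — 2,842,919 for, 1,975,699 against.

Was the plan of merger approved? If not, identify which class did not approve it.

Class I: 3/4 of 1570574 = 1177930.50, rounded up to 1177931; 1,177,931 required, 1,177,913 in favor — not approved.
Class II: a majority of 5685837 is 2842919; 2,842,919 required, 2,842,919 in favor — approved.

Not approved — the Class I shares did not give the required vote.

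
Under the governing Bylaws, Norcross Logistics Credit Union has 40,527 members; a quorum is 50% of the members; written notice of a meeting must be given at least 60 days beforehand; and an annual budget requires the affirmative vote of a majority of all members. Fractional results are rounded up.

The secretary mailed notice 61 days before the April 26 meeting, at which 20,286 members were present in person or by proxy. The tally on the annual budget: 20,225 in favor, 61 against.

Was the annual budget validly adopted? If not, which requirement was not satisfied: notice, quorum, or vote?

Invalid — vote requirement not satisfied.

Notice: 61 days given; 60 required. Satisfied.
Quorum: 50% of 40,527 = 20,263.50, rounded up to 20,264; 20,286 present. Satisfied.
Vote: requires a majority of all members (40,527); a majority of 40527 is 20264, so 20,264 needed; 20,225 in favor. Not satisfied.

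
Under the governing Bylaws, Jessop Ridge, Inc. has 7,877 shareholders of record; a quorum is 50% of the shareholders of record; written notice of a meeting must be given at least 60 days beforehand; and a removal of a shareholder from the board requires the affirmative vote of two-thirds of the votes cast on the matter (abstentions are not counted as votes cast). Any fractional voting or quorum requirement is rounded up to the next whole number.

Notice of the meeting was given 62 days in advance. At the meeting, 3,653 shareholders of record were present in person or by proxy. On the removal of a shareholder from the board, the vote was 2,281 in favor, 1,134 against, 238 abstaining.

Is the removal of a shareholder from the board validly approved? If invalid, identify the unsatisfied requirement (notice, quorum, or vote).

Notice: 62 days given; 60 required. Satisfied.
Quorum: 50% of 7,877 = 3,938.50, rounded up to 3,939; 3,653 present. Not satisfied.
Vote: requires two-thirds of the votes cast (3,653 − 238 abstaining = 3,415); 2/3 of 3415 = 2276.67, rounded up to 2277, so 2,277 needed; 2,281 in favor. Satisfied.

Invalid — quorum requirement not satisfied.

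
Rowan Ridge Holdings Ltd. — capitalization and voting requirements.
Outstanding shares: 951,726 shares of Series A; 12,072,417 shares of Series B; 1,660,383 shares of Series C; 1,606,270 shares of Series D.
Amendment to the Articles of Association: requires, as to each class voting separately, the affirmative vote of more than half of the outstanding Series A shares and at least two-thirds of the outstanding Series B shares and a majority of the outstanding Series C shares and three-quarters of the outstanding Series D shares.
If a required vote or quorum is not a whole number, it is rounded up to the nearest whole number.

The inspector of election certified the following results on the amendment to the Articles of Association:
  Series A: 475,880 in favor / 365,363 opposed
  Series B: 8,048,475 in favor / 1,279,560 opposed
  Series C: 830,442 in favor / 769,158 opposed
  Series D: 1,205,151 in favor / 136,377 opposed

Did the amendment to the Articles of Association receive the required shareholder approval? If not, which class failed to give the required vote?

Series A: a majority of 951726 is 475864; 475,864 required, 475,880 in favor — approved.
Series B: 2/3 of 12072417 = 8048278; 8,048,278 required, 8,048,475 in favor — approved.
Series C: a majority of 1660383 is 830192; 830,192 required, 830,442 in favor — approved.
Series D: 3/4 of 1606270 = 1204702.50, rounded up to 1204703; 1,204,703 required, 1,205,151 in favor — approved.

Approved — every class gave the required vote.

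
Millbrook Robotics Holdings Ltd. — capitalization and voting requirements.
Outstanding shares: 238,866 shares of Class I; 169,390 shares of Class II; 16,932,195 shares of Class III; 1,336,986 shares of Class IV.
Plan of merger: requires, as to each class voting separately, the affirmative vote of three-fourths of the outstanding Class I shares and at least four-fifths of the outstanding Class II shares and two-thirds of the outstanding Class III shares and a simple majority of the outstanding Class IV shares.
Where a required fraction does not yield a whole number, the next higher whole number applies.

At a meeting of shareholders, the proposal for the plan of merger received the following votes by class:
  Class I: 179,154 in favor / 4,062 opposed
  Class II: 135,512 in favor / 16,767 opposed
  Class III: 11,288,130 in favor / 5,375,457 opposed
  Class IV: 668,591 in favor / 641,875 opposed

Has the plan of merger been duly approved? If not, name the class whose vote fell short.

Class I: 3/4 of 238866 = 179149.50, rounded up to 179150; 179,150 required, 179,154 in favor — approved.
Class II: 4/5 of 169390 = 135512; 135,512 required, 135,512 in favor — approved.
Class III: 2/3 of 16932195 = 11288130; 11,288,130 required, 11,288,130 in favor — approved.
Class IV: a majority of 1336986 is 668494; 668,494 required, 668,591 in favor — approved.

Approved — every class gave the required vote.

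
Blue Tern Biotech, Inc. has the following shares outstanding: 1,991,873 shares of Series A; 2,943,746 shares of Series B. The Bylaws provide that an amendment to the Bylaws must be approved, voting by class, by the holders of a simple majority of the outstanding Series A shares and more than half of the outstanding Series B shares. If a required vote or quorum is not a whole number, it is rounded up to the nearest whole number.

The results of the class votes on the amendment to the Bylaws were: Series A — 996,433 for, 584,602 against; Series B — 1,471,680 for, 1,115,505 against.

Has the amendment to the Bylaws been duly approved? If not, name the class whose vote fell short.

Not approved — the Series B shares did not give the required vote.

Series A: a majority of 1991873 is 995937; 995,937 required, 996,433 in favor — approved.
Series B: a majority of 2943746 is 1471874; 1,471,874 required, 1,471,680 in favor — not approved.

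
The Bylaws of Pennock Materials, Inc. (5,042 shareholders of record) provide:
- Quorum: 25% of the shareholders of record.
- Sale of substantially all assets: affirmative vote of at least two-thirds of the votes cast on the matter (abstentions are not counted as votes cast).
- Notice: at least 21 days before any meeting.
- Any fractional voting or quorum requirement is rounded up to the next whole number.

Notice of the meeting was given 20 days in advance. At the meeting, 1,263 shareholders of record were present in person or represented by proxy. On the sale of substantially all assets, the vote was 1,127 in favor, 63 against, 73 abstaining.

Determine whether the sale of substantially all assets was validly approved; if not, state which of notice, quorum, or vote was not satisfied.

Notice: 20 days given; 21 required. Not satisfied.
Quorum: 25% of 5,042 = 1,260.50, rounded up to 1,261; 1,263 present. Satisfied.
Vote: requires two-thirds of the votes cast (1,263 − 73 abstaining = 1,190); 2/3 of 1190 = 793.33, rounded up to 794, so 794 needed; 1,127 in favor. Satisfied.

Invalid — notice requirement not satisfied.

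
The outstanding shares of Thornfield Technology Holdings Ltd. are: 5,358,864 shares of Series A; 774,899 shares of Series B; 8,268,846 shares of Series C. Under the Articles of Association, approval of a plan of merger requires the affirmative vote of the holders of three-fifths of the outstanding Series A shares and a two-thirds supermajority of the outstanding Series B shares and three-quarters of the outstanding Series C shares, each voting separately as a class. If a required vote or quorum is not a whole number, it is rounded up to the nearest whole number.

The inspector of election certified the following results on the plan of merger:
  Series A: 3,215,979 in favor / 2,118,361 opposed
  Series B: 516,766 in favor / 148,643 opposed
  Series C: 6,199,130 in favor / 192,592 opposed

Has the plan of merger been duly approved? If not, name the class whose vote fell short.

Series A: 3/5 of 5358864 = 3215318.40, rounded up to 3215319; 3,215,319 required, 3,215,979 in favor — approved.
Series B: 2/3 of 774899 = 516599.33, rounded up to 516600; 516,600 required, 516,766 in favor — approved.
Series C: 3/4 of 8268846 = 6201634.50, rounded up to 6201635; 6,201,635 required, 6,199,130 in favor — not approved.

Not approved — the Series C shares did not give the required vote.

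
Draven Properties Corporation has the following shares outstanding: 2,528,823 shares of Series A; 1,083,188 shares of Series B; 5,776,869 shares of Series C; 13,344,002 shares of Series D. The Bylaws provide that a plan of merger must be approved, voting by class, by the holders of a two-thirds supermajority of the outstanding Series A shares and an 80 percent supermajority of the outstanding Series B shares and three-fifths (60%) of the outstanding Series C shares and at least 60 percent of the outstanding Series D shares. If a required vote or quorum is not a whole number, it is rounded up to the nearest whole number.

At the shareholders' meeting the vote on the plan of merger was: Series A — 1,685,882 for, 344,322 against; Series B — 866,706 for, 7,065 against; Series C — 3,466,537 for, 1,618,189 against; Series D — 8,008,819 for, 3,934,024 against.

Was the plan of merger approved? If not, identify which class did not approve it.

Series A: 2/3 of 2528823 = 1685882; 1,685,882 required, 1,685,882 in favor — approved.
Series B: 4/5 of 1083188 = 866550.40, rounded up to 866551; 866,551 required, 866,706 in favor — approved.
Series C: 3/5 of 5776869 = 3466121.40, rounded up to 3466122; 3,466,122 required, 3,466,537 in favor — approved.
Series D: 3/5 of 13344002 = 8006401.20, rounded up to 8006402; 8,006,402 required, 8,008,819 in favor — approved.

Approved — every class gave the required vote.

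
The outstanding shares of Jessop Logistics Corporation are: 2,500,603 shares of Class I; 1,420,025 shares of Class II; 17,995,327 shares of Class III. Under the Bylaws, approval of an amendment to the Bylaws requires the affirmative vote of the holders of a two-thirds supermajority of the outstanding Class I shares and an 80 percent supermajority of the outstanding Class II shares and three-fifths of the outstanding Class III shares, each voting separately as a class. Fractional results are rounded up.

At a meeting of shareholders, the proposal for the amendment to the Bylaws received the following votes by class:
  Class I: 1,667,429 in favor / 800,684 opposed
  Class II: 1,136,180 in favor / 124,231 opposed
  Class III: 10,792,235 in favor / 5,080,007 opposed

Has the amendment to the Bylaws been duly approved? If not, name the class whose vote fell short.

Class I: 2/3 of 2500603 = 1667068.67, rounded up to 1667069; 1,667,069 required, 1,667,429 in favor — approved.
Class II: 4/5 of 1420025 = 1136020; 1,136,020 required, 1,136,180 in favor — approved.
Class III: 3/5 of 17995327 = 10797196.20, rounded up to 10797197; 10,797,197 required, 10,792,235 in favor — not approved.

Not approved — the Class III shares did not give the required vote.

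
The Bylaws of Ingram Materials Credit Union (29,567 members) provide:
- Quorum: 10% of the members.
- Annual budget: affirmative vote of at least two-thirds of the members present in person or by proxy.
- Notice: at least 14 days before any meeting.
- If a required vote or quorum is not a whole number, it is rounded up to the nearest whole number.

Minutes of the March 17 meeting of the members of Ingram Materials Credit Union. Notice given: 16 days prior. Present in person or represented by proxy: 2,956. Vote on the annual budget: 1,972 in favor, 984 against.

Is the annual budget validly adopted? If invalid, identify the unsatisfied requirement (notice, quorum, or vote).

Notice: 16 days given; 14 required. Satisfied.
Quorum: 10% of 29,567 = 2,956.70, rounded up to 2,957; 2,956 present. Not satisfied.
Vote: requires two-thirds of those present (2,956); 2/3 of 2956 = 1970.67, rounded up to 1971, so 1,971 needed; 1,972 in favor. Satisfied.

Invalid — quorum requirement not satisfied.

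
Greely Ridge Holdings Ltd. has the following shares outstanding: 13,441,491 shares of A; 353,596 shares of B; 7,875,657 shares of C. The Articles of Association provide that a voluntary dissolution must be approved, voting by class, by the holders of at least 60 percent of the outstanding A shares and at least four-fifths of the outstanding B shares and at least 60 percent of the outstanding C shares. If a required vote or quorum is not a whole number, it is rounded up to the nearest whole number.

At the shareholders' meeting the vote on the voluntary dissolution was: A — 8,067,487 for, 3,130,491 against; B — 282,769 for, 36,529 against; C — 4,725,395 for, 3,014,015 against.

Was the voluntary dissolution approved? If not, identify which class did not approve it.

Not approved — the B shares did not give the required vote.

A: 3/5 of 13441491 = 8064894.60, rounded up to 8064895; 8,064,895 required, 8,067,487 in favor — approved.
B: 4/5 of 353596 = 282876.80, rounded up to 282877; 282,877 required, 282,769 in favor — not approved.
C: 3/5 of 7875657 = 4725394.20, rounded up to 4725395; 4,725,395 required, 4,725,395 in favor — approved.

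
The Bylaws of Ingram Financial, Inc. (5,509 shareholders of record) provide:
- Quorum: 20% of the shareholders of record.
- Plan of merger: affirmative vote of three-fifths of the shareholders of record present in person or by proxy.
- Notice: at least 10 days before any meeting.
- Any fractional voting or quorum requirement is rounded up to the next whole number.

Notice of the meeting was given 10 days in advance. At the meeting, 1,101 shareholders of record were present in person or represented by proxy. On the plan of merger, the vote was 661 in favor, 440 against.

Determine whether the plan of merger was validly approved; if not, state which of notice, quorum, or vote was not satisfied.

Invalid — quorum requirement not satisfied.

Notice: 10 days given; 10 required. Satisfied.
Quorum: 20% of 5,509 = 1,101.80, rounded up to 1,102; 1,101 present. Not satisfied.
Vote: requires three-fifths of those present (1,101); 3/5 of 1101 = 660.60, rounded up to 661, so 661 needed; 661 in favor. Satisfied.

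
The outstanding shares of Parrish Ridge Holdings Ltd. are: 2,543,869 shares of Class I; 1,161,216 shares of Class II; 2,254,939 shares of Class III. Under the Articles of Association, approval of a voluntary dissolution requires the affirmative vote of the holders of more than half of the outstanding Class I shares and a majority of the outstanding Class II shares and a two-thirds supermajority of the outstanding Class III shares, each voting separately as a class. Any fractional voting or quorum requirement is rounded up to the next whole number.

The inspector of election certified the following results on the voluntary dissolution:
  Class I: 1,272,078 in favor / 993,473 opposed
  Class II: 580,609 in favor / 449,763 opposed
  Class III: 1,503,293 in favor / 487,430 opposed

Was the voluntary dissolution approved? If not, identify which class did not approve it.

Approved — every class gave the required vote.

Class I: a majority of 2543869 is 1271935; 1,271,935 required, 1,272,078 in favor — approved.
Class II: a majority of 1161216 is 580609; 580,609 required, 580,609 in favor — approved.
Class III: 2/3 of 2254939 = 1503292.67, rounded up to 1503293; 1,503,293 required, 1,503,293 in favor — approved.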